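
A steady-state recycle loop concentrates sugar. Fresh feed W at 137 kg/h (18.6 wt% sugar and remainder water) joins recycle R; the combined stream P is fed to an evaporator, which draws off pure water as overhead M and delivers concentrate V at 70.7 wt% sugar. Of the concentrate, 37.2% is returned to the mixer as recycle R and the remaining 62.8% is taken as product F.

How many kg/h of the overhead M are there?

Overall sugar balance (none leaves overhead): sugar in fresh feed = sugar in product, i.e. 137×0.186 = (1−0.372)·V·0.707.
V = 25.482/(0.707×0.628) = 57.392 kg/h.
Recycle R = 0.372×57.392 = 21.35 kg/h.
Combined feed P = 137 + 21.35 = 158.35 kg/h.
Overhead M = P − V = 158.35 − 57.392 = 100.96 kg/h.

101 kg/h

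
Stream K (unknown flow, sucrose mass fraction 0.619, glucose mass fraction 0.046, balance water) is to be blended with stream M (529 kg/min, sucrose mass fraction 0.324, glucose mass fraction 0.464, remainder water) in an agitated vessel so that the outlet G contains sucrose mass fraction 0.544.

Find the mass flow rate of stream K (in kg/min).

Let K be the unknown flow. Total out = 529 + K.
sucrose balance: 171.4 + 0.619·K = 0.544·(529 + K)
(0.619 − 0.544)·K = 0.544×529 − 171.4 = 116.38
K = 116.38 / 0.075 = 1551.7 kg/min

1552 kg/min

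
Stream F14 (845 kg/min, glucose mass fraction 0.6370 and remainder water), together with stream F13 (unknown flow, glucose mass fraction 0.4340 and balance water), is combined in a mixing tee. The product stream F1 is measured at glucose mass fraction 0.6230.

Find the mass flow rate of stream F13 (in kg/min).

62.59 kg/min

Let F13 be the unknown flow. Total out = 845 + F13.
glucose balance: 538.26 + 0.434·F13 = 0.623·(845 + F13)
(0.434 − 0.623)·F13 = 0.623×845 − 538.26 = -11.83
F13 = -11.83 / -0.189 = 62.593 kg/min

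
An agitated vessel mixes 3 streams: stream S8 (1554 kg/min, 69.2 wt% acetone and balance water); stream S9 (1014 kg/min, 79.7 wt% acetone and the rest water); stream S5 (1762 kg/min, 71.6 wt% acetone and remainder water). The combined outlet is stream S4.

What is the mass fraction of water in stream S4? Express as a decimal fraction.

Total flow out = 1554 + 1014 + 1762 = 4330 kg/min.
water in = 1554×0.308 + 1014×0.203 + 1762×0.284 = 1184.9 kg/min.
water mass fraction in S4 = 1184.9/4330 = 0.274.

0.274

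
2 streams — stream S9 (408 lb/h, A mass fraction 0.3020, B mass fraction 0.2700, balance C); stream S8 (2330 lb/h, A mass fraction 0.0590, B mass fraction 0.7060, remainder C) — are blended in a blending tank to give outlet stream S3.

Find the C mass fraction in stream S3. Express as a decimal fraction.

Total flow out = 408 + 2330 = 2738 lb/h.
C in = 408×0.428 + 2330×0.235 = 722.17 lb/h.
C mass fraction in S3 = 722.17/2738 = 0.2638.

0.2638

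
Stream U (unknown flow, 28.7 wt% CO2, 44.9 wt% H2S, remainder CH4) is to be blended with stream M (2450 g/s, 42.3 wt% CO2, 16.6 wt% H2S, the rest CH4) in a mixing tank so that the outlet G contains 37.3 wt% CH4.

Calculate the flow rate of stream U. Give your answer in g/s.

854.1 g/s

Let U be the unknown flow. Total out = 2450 + U.
CH4 balance: 1006.9 + 0.264·U = 0.373·(2450 + U)
(0.264 − 0.373)·U = 0.373×2450 − 1006.9 = -93.1
U = -93.1 / -0.109 = 854.13 g/s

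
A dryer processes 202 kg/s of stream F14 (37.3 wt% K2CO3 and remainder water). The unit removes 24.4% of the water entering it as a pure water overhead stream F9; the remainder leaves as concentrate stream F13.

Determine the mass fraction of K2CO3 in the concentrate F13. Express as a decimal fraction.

0.440

K2CO3 is not removed: 202×0.373 = 75.346 kg/s of K2CO3 enters F13.
water entering = 202×0.627 = 126.65 kg/s; overhead removed = 0.244×126.65 = 30.904 kg/s.
Concentrate = 202 − 30.904 = 171.1 kg/s.
Mass fraction = 75.346/171.1 = 0.440.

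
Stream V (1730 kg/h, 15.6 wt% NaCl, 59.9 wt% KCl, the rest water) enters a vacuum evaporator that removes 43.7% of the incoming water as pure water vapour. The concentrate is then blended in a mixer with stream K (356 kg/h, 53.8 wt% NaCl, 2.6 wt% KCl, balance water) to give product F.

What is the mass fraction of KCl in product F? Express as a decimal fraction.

0.550

Vapour removed = 0.437×0.245×1730 = 185.22 kg/h; concentrate = 1544.8 kg/h.
KCl reaching the mixer = 1036.3 (from concentrate) + 356×0.026 = 1045.5 kg/h.
Product flow = 1544.8 + 356 = 1900.8 kg/h; KCl fraction = 0.550.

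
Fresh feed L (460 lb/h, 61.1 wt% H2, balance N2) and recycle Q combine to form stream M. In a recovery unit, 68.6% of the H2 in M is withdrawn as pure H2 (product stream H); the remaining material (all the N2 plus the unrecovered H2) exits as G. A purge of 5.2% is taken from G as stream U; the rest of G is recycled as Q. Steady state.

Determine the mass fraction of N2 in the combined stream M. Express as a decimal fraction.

0.8958

N2 enters only via L and leaves only via the purge: 460×0.389 = 0.052×(N2 in G), and the recovery unit passes all N2, so N2 in M = N2 in G = 3441.2 lb/h.
H2 in M: m_A = 460×0.611 + (1−0.052)·(1−0.686)·m_A, so m_A = 281.06/0.7023 = 400.18 lb/h.
M = 400.18 + 3441.2 = 3841.3 lb/h.
N2 fraction in M = 3441.2/3841.3 = 0.8958.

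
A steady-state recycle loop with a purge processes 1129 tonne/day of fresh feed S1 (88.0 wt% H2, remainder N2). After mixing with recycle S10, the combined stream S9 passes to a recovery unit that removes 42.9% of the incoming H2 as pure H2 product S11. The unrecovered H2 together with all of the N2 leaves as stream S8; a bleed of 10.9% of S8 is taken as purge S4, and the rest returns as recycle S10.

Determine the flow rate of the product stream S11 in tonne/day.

867.6 tonne/day

H2 in S9: m_A = 1129×0.880 + (1−0.109)·(1−0.429)·m_A, so m_A = 993.52/0.4912 = 2022.5 tonne/day.
Product S11 = 0.429×2022.5 = 867.64 tonne/day.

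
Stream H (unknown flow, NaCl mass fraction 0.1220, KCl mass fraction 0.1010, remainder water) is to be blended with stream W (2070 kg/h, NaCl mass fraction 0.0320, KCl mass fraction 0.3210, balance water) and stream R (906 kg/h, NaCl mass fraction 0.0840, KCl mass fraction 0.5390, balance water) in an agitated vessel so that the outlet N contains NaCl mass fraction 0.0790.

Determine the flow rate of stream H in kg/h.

2157 kg/h

Let H be the unknown flow. Total out = 2976 + H.
NaCl balance: 142.34 + 0.122·H = 0.079·(2976 + H)
(0.122 − 0.079)·H = 0.079×2976 − 142.34 = 92.76
H = 92.76 / 0.043 = 2157.2 kg/h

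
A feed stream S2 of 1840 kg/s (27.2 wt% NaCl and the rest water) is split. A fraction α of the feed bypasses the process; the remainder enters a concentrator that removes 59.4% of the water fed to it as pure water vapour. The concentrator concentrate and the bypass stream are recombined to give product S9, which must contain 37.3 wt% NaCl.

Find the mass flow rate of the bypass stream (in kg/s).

All 1840×0.272 = 500.48 kg/s of NaCl reaches S9, so S9 = 500.48/0.373 = 1341.8 kg/s and vapour = 498.23 kg/s.
The evaporator receives (1−α)·1840 of feed at 0.728 water and removes 0.594 of that water:
0.594×0.728×(1−α)×1840 = 498.23
(1−α) = 498.23/795.67 = 0.6262;  α = 0.3738.
Bypass flow = 0.3738×1840 = 687.84 kg/s.

687.8 kg/s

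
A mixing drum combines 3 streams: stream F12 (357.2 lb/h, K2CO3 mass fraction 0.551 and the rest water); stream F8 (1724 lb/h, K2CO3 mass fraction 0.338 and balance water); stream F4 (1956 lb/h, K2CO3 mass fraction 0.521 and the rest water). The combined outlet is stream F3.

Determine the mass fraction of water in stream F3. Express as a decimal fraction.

0.554

Total flow out = 357.2 + 1724 + 1956 = 4037.2 lb/h.
water in = 357.2×0.449 + 1724×0.662 + 1956×0.479 = 2238.6 lb/h.
water mass fraction in F3 = 2238.6/4037.2 = 0.554.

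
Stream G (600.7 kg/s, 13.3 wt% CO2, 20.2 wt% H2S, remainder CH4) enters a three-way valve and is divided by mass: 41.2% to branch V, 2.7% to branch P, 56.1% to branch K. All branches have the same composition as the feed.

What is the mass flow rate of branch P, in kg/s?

16.22 kg/s

Branch P flow = 0.027×600.7 = 16.219 kg/s.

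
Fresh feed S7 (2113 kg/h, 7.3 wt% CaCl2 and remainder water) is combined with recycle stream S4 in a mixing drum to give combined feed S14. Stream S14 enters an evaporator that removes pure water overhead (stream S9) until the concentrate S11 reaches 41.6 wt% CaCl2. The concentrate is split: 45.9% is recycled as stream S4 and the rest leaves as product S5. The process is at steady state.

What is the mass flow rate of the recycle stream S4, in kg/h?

Overall CaCl2 balance (none leaves overhead): CaCl2 in fresh feed = CaCl2 in product, i.e. 2113×0.073 = (1−0.459)·S11·0.416.
S11 = 154.25/(0.416×0.541) = 685.38 kg/h.
Recycle S4 = 0.459×685.38 = 314.59 kg/h.

314.6 kg/h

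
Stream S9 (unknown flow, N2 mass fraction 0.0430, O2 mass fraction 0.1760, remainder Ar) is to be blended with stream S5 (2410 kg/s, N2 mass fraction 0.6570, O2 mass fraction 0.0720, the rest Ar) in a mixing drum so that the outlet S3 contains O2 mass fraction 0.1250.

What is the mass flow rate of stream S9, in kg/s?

Let S9 be the unknown flow. Total out = 2410 + S9.
O2 balance: 173.52 + 0.176·S9 = 0.125·(2410 + S9)
(0.176 − 0.125)·S9 = 0.125×2410 − 173.52 = 127.73
S9 = 127.73 / 0.051 = 2504.5 kg/s

2505 kg/s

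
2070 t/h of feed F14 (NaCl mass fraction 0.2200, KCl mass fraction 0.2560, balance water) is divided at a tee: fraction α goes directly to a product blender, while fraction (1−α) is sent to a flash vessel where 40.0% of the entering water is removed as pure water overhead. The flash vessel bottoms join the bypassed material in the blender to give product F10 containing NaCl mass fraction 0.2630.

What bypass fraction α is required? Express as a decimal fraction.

All 2070×0.220 = 455.4 t/h of NaCl reaches F10, so F10 = 455.4/0.263 = 1731.6 t/h and vapour = 338.44 t/h.
The evaporator receives (1−α)·2070 of feed at 0.524 water and removes 0.400 of that water:
0.400×0.524×(1−α)×2070 = 338.44
(1−α) = 338.44/433.87 = 0.7800;  α = 0.2200.

0.220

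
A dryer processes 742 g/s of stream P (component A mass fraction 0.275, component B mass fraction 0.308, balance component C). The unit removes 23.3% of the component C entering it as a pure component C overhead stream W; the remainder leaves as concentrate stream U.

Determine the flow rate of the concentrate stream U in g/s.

669.9 g/s

component C entering = 742×0.417 = 309.41 g/s; overhead removed = 0.233×309.41 = 72.093 g/s.
Concentrate = 742 − 72.093 = 669.91 g/s.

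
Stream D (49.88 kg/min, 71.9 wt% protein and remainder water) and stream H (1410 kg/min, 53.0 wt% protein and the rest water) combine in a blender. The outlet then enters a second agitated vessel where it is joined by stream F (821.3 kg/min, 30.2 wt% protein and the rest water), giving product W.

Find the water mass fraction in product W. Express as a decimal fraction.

0.5480

Overall, product flow = 2281.2 kg/min.
water in = 49.88×0.281 + 1410×0.470 + 821.3×0.698 = 1250 kg/min.
water fraction in W = 0.5480.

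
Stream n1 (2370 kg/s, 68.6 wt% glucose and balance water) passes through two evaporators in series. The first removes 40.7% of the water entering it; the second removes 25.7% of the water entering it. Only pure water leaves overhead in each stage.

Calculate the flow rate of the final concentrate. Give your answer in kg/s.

1954 kg/s

water in feed = 2370×0.314 = 744.18 kg/s.
After stage 1: water left = (1−0.407)×744.18 = 441.3; stream total = 2067.1 kg/s.
After stage 2: water left = (1−0.257)×441.3 = 327.88; final concentrate = 1953.7 kg/s.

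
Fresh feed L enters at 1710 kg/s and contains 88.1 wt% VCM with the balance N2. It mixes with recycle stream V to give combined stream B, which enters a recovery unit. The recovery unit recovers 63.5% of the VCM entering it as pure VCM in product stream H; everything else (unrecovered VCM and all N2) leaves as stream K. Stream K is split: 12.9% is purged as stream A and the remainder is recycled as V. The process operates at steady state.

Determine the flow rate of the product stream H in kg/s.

VCM in B: m_A = 1710×0.881 + (1−0.129)·(1−0.635)·m_A, so m_A = 1506.5/0.6821 = 2208.7 kg/s.
Product H = 0.635×2208.7 = 1402.5 kg/s.

1403 kg/s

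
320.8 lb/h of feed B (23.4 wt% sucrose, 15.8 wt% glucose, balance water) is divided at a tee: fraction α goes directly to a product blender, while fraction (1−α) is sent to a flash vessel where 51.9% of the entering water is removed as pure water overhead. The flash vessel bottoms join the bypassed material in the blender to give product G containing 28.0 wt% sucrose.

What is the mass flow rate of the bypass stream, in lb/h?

153.8 lb/h

All 320.8×0.234 = 75.067 lb/h of sucrose reaches G, so G = 75.067/0.280 = 268.1 lb/h and vapour = 52.703 lb/h.
The evaporator receives (1−α)·320.8 of feed at 0.608 water and removes 0.519 of that water:
0.519×0.608×(1−α)×320.8 = 52.703
(1−α) = 52.703/101.23 = 0.5206;  α = 0.4794.
Bypass flow = 0.4794×320.8 = 153.78 lb/h.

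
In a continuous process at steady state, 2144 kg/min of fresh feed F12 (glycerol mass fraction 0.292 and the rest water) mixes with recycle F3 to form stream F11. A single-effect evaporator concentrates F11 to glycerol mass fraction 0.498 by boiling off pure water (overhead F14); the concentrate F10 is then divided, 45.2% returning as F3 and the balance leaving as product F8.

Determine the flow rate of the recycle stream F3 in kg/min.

Overall glycerol balance (none leaves overhead): glycerol in fresh feed = glycerol in product, i.e. 2144×0.292 = (1−0.452)·F10·0.498.
F10 = 626.05/(0.498×0.548) = 2294 kg/min.
Recycle F3 = 0.452×2294 = 1036.9 kg/min.

1037 kg/min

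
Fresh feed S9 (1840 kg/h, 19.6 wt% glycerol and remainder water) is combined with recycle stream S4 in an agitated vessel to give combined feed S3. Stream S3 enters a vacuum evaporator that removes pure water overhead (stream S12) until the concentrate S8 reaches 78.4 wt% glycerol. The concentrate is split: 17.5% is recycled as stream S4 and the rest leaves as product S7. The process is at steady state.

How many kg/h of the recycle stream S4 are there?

97.58 kg/h

Overall glycerol balance (none leaves overhead): glycerol in fresh feed = glycerol in product, i.e. 1840×0.196 = (1−0.175)·S8·0.784.
S8 = 360.64/(0.784×0.825) = 557.58 kg/h.
Recycle S4 = 0.175×557.58 = 97.576 kg/h.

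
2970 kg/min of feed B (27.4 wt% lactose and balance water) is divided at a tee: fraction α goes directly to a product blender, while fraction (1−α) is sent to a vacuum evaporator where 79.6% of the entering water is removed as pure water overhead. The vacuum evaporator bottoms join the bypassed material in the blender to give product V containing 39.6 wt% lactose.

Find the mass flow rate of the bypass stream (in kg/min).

All 2970×0.274 = 813.78 kg/min of lactose reaches V, so V = 813.78/0.396 = 2055 kg/min and vapour = 915 kg/min.
The evaporator receives (1−α)·2970 of feed at 0.726 water and removes 0.796 of that water:
0.796×0.726×(1−α)×2970 = 915
(1−α) = 915/1716.4 = 0.5331;  α = 0.4669.
Bypass flow = 0.4669×2970 = 1386.7 kg/min.

1387 kg/min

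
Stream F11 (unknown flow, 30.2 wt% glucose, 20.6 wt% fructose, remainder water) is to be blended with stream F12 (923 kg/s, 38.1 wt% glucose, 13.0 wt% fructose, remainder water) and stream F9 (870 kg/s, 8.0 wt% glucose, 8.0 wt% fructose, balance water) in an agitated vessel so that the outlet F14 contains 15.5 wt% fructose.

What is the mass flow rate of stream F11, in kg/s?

1732 kg/s

Let F11 be the unknown flow. Total out = 1793 + F11.
fructose balance: 189.59 + 0.206·F11 = 0.155·(1793 + F11)
(0.206 − 0.155)·F11 = 0.155×1793 − 189.59 = 88.325
F11 = 88.325 / 0.051 = 1731.9 kg/s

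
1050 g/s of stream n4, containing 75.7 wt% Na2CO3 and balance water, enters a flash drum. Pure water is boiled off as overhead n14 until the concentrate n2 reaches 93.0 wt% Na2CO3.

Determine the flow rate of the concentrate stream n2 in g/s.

854.7 g/s

Na2CO3 is conserved: 1050×0.757 = 794.85 g/s all reports to the concentrate.
Concentrate = 794.85/(target fraction) = 854.68 g/s.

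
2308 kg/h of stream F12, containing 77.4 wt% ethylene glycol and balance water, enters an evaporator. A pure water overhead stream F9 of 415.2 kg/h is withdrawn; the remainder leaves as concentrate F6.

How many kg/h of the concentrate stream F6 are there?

Concentrate = 2308 − 415.2 = 1892.8 kg/h.

1893 kg/h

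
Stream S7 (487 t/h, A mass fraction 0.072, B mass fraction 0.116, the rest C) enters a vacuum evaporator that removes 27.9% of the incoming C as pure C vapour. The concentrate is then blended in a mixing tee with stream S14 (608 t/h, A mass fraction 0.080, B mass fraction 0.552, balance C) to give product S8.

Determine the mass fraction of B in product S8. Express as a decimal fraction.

0.398

Vapour removed = 0.279×0.812×487 = 110.33 t/h; concentrate = 376.67 t/h.
B reaching the mixer = 56.492 (from concentrate) + 608×0.552 = 392.11 t/h.
Product flow = 376.67 + 608 = 984.67 t/h; B fraction = 0.398.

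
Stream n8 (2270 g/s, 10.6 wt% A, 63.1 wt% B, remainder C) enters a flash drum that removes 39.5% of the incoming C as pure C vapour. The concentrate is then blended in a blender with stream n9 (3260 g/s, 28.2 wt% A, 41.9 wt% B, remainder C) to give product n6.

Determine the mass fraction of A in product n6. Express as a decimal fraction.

Vapour removed = 0.395×0.263×2270 = 235.82 g/s; concentrate = 2034.2 g/s.
A reaching the mixer = 240.62 (from concentrate) + 3260×0.282 = 1159.9 g/s.
Product flow = 2034.2 + 3260 = 5294.2 g/s; A fraction = 0.2191.

0.2191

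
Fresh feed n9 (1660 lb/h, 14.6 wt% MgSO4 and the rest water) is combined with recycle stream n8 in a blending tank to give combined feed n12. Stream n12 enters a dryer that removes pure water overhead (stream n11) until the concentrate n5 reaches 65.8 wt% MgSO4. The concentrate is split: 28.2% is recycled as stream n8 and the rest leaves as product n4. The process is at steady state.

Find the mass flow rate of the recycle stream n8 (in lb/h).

Overall MgSO4 balance (none leaves overhead): MgSO4 in fresh feed = MgSO4 in product, i.e. 1660×0.146 = (1−0.282)·n5·0.658.
n5 = 242.36/(0.658×0.718) = 512.99 lb/h.
Recycle n8 = 0.282×512.99 = 144.66 lb/h.

144.7 lb/h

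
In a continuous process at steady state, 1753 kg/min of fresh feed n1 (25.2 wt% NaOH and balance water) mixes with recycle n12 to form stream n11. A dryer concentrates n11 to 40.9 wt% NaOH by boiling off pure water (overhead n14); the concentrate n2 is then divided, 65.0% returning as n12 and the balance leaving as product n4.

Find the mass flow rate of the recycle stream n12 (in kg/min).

Overall NaOH balance (none leaves overhead): NaOH in fresh feed = NaOH in product, i.e. 1753×0.252 = (1−0.650)·n2·0.409.
n2 = 441.76/(0.409×0.350) = 3086 kg/min.
Recycle n12 = 0.650×3086 = 2005.9 kg/min.

2006 kg/min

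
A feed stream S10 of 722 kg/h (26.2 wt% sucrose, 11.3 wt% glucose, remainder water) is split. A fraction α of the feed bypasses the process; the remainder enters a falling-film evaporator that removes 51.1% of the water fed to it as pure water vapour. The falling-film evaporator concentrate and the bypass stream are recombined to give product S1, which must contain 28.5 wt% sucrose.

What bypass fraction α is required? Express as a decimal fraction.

0.747

All 722×0.262 = 189.16 kg/h of sucrose reaches S1, so S1 = 189.16/0.285 = 663.73 kg/h and vapour = 58.267 kg/h.
The evaporator receives (1−α)·722 of feed at 0.625 water and removes 0.511 of that water:
0.511×0.625×(1−α)×722 = 58.267
(1−α) = 58.267/230.59 = 0.2527;  α = 0.7473.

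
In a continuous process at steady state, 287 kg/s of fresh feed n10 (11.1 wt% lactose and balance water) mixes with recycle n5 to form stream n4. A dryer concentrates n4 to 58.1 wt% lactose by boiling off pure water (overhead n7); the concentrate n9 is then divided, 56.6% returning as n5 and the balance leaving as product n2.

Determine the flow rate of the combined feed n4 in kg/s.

Overall lactose balance (none leaves overhead): lactose in fresh feed = lactose in product, i.e. 287×0.111 = (1−0.566)·n9·0.581.
n9 = 31.857/(0.581×0.434) = 126.34 kg/s.
Recycle n5 = 0.566×126.34 = 71.508 kg/s.
Combined feed n4 = 287 + 71.508 = 358.51 kg/s.

358.5 kg/s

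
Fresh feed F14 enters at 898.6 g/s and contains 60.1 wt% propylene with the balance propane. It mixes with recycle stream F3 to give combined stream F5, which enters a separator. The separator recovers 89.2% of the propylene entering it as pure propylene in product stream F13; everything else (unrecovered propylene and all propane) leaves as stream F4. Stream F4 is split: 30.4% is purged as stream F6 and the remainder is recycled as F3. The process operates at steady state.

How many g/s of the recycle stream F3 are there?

propane enters only via F14 and leaves only via the purge: 898.6×0.399 = 0.304×(propane in F4), and the separator passes all propane, so propane in F5 = propane in F4 = 1179.4 g/s.
propylene in F5: m_A = 898.6×0.601 + (1−0.304)·(1−0.892)·m_A, so m_A = 540.06/0.9248 = 583.95 g/s.
F4 = (1−0.892)×583.95 + 1179.4 = 1242.5 g/s.
Recycle F3 = (1−0.304)×1242.5 = 864.77 g/s.

864.8 g/s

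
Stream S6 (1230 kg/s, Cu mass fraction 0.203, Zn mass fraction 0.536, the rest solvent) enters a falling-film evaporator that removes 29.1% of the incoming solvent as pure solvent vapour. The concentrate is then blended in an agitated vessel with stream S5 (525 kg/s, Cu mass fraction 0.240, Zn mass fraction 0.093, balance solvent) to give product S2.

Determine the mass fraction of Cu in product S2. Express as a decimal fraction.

Vapour removed = 0.291×0.261×1230 = 93.42 kg/s; concentrate = 1136.6 kg/s.
Cu reaching the mixer = 249.69 (from concentrate) + 525×0.240 = 375.69 kg/s.
Product flow = 1136.6 + 525 = 1661.6 kg/s; Cu fraction = 0.226.

0.226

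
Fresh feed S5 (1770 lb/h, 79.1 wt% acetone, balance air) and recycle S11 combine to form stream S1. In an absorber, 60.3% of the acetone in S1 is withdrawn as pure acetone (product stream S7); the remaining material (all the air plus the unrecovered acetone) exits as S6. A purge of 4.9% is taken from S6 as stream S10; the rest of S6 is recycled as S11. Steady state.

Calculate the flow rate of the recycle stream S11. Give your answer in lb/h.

8029 lb/h

air enters only via S5 and leaves only via the purge: 1770×0.209 = 0.049×(air in S6), and the absorber passes all air, so air in S1 = air in S6 = 7549.6 lb/h.
acetone in S1: m_A = 1770×0.791 + (1−0.049)·(1−0.603)·m_A, so m_A = 1400.1/0.6225 = 2249.3 lb/h.
S6 = (1−0.603)×2249.3 + 7549.6 = 8442.6 lb/h.
Recycle S11 = (1−0.049)×8442.6 = 8028.9 lb/h.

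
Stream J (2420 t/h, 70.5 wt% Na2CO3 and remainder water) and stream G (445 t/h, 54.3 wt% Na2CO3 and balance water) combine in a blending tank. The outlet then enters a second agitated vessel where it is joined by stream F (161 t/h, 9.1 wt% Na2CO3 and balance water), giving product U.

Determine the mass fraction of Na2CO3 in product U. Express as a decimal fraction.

Overall, product flow = 3026 t/h.
Na2CO3 in = 2420×0.705 + 445×0.543 + 161×0.091 = 1962.4 t/h.
Na2CO3 fraction in U = 0.649.

0.649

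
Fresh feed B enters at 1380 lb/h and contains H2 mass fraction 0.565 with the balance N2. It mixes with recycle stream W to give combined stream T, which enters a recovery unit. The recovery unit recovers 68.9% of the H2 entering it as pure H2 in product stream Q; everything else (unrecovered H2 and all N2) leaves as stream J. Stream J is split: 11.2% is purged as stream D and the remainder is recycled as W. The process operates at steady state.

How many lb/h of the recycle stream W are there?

5057 lb/h

N2 enters only via B and leaves only via the purge: 1380×0.435 = 0.112×(N2 in J), and the recovery unit passes all N2, so N2 in T = N2 in J = 5359.8 lb/h.
H2 in T: m_A = 1380×0.565 + (1−0.112)·(1−0.689)·m_A, so m_A = 779.7/0.7238 = 1077.2 lb/h.
J = (1−0.689)×1077.2 + 5359.8 = 5694.8 lb/h.
Recycle W = (1−0.112)×5694.8 = 5057 lb/h.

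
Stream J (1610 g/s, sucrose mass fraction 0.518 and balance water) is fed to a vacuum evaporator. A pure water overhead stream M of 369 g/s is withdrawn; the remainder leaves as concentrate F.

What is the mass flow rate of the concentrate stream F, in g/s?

Concentrate = 1610 − 369 = 1241 g/s.

1241 g/s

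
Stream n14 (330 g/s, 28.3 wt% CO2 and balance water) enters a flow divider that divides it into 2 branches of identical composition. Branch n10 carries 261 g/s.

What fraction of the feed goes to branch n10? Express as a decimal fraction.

0.791

Fraction to n10 = 261/330 = 0.7909.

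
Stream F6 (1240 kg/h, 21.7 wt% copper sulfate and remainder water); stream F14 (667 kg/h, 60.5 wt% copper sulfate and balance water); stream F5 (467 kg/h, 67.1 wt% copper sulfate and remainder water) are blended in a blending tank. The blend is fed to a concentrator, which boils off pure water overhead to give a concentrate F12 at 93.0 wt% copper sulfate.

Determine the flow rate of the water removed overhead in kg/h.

copper sulfate entering = 1240×0.217 + 667×0.605 + 467×0.671 = 985.97 kg/h.
All copper sulfate reports to F12, so F12 = 985.97/0.930 = 1060.2 kg/h.
Total feed = 2374 kg/h; overhead = 2374 − 1060.2 = 1313.8 kg/h.

1314 kg/h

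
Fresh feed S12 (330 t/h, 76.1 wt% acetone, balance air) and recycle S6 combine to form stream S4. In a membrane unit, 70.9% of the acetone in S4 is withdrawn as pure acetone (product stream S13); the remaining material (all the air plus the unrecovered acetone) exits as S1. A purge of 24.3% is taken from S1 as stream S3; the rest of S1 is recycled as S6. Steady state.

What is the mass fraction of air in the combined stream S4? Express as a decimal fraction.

air enters only via S12 and leaves only via the purge: 330×0.239 = 0.243×(air in S1), and the membrane unit passes all air, so air in S4 = air in S1 = 324.57 t/h.
acetone in S4: m_A = 330×0.761 + (1−0.243)·(1−0.709)·m_A, so m_A = 251.13/0.7797 = 322.08 t/h.
S4 = 322.08 + 324.57 = 646.65 t/h.
air fraction in S4 = 324.57/646.65 = 0.502.

0.502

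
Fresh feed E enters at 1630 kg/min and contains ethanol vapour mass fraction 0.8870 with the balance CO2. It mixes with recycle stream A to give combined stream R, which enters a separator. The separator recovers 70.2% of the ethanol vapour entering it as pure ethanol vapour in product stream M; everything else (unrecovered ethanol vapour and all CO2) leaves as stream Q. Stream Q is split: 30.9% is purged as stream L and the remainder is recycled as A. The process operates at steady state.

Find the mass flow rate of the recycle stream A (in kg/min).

CO2 enters only via E and leaves only via the purge: 1630×0.113 = 0.309×(CO2 in Q), and the separator passes all CO2, so CO2 in R = CO2 in Q = 596.08 kg/min.
ethanol vapour in R: m_A = 1630×0.887 + (1−0.309)·(1−0.702)·m_A, so m_A = 1445.8/0.7941 = 1820.7 kg/min.
Q = (1−0.702)×1820.7 + 596.08 = 1138.7 kg/min.
Recycle A = (1−0.309)×1138.7 = 786.82 kg/min.

786.8 kg/min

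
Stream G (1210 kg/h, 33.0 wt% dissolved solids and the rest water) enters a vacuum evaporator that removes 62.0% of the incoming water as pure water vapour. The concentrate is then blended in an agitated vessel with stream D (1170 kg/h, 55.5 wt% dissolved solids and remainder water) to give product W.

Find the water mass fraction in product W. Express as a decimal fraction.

0.441

Vapour removed = 0.620×0.670×1210 = 502.63 kg/h; concentrate = 707.37 kg/h.
water reaching the mixer = 308.07 (from concentrate) + 1170×0.445 = 828.72 kg/h.
Product flow = 707.37 + 1170 = 1877.4 kg/h; water fraction = 0.441.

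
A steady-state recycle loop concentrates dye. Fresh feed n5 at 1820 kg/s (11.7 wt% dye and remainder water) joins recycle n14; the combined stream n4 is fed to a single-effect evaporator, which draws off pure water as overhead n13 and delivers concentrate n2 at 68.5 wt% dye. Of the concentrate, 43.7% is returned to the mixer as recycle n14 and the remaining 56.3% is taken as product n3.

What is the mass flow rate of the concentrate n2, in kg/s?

552.2 kg/s

Overall dye balance (none leaves overhead): dye in fresh feed = dye in product, i.e. 1820×0.117 = (1−0.437)·n2·0.685.
n2 = 212.94/(0.685×0.563) = 552.15 kg/s.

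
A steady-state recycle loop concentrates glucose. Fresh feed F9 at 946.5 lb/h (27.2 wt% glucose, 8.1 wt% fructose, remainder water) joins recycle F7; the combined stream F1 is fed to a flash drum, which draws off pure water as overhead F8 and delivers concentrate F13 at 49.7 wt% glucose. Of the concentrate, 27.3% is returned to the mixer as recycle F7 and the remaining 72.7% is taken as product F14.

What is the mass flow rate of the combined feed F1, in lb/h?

Overall glucose balance (none leaves overhead): glucose in fresh feed = glucose in product, i.e. 946.5×0.272 = (1−0.273)·F13·0.497.
F13 = 257.45/(0.497×0.727) = 712.52 lb/h.
Recycle F7 = 0.273×712.52 = 194.52 lb/h.
Combined feed F1 = 946.5 + 194.52 = 1141 lb/h.

1141 lb/h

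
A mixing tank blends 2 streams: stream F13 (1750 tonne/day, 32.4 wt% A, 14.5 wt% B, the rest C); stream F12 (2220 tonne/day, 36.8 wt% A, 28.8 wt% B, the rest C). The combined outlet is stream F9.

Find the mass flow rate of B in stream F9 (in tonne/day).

893.1 tonne/day

B out = B in = 1750×0.145 + 2220×0.288 = 893.11 tonne/day.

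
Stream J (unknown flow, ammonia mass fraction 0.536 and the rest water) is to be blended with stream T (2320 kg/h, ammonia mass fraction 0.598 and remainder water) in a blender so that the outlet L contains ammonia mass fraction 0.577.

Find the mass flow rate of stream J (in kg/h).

Let J be the unknown flow. Total out = 2320 + J.
ammonia balance: 1387.4 + 0.536·J = 0.577·(2320 + J)
(0.536 − 0.577)·J = 0.577×2320 − 1387.4 = -48.72
J = -48.72 / -0.041 = 1188.3 kg/h

1188 kg/h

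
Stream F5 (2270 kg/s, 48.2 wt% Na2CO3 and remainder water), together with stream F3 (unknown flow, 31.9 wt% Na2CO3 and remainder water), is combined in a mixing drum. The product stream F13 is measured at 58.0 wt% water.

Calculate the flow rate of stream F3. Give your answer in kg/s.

Let F3 be the unknown flow. Total out = 2270 + F3.
water balance: 1175.9 + 0.681·F3 = 0.580·(2270 + F3)
(0.681 − 0.580)·F3 = 0.580×2270 − 1175.9 = 140.74
F3 = 140.74 / 0.101 = 1393.5 kg/s

1393 kg/s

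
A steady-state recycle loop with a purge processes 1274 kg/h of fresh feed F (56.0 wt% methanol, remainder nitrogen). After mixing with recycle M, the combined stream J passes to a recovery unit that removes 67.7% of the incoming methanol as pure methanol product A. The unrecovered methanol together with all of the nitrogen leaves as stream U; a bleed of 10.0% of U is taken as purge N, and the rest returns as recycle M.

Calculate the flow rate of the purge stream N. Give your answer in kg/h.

593 kg/h

nitrogen enters only via F and leaves only via the purge: 1274×0.440 = 0.100×(nitrogen in U), and the recovery unit passes all nitrogen, so nitrogen in J = nitrogen in U = 5605.6 kg/h.
methanol in J: m_A = 1274×0.560 + (1−0.100)·(1−0.677)·m_A, so m_A = 713.44/0.7093 = 1005.8 kg/h.
U = (1−0.677)×1005.8 + 5605.6 = 5930.5 kg/h.
Purge N = 0.100×5930.5 = 593.05 kg/h.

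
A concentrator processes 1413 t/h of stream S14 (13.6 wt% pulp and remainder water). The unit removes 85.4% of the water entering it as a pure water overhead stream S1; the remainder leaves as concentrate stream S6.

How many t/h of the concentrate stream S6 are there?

370.4 t/h

water entering = 1413×0.864 = 1220.8 t/h; overhead removed = 0.854×1220.8 = 1042.6 t/h.
Concentrate = 1413 − 1042.6 = 370.41 t/h.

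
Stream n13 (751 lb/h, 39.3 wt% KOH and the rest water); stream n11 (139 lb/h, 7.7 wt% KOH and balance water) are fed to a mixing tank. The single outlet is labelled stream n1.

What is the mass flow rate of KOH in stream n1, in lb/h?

KOH out = KOH in = 751×0.393 + 139×0.077 = 305.85 lb/h.

305.8 lb/h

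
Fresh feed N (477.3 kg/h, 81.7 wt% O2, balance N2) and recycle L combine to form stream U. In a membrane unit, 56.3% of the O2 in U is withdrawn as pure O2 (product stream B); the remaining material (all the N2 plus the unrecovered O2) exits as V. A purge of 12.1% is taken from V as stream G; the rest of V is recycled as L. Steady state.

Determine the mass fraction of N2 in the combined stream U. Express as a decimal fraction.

N2 enters only via N and leaves only via the purge: 477.3×0.183 = 0.121×(N2 in V), and the membrane unit passes all N2, so N2 in U = N2 in V = 721.87 kg/h.
O2 in U: m_A = 477.3×0.817 + (1−0.121)·(1−0.563)·m_A, so m_A = 389.95/0.6159 = 633.17 kg/h.
U = 633.17 + 721.87 = 1355 kg/h.
N2 fraction in U = 721.87/1355 = 0.533.

0.533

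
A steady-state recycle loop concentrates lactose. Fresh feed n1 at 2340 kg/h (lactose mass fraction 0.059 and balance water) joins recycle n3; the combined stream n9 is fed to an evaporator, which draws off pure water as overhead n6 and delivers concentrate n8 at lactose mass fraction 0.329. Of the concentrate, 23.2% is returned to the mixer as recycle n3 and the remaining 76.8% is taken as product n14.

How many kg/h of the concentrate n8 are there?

546.4 kg/h

Overall lactose balance (none leaves overhead): lactose in fresh feed = lactose in product, i.e. 2340×0.059 = (1−0.232)·n8·0.329.
n8 = 138.06/(0.329×0.768) = 546.4 kg/h.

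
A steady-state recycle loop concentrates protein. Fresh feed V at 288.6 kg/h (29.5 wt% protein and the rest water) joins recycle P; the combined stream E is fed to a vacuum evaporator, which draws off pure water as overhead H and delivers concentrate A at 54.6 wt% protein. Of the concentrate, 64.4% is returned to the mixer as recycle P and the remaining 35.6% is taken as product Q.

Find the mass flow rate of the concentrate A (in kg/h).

438 kg/h

Overall protein balance (none leaves overhead): protein in fresh feed = protein in product, i.e. 288.6×0.295 = (1−0.644)·A·0.546.
A = 85.137/(0.546×0.356) = 438 kg/h.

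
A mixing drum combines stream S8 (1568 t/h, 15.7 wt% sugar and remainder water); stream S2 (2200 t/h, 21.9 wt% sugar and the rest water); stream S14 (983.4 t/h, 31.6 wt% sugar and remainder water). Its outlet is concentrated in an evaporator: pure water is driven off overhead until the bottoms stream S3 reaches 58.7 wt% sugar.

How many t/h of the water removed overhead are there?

sugar entering = 1568×0.157 + 2200×0.219 + 983.4×0.316 = 1038.7 t/h.
All sugar reports to S3, so S3 = 1038.7/0.587 = 1769.6 t/h.
Total feed = 4751.4 t/h; overhead = 4751.4 − 1769.6 = 2981.8 t/h.

2982 t/h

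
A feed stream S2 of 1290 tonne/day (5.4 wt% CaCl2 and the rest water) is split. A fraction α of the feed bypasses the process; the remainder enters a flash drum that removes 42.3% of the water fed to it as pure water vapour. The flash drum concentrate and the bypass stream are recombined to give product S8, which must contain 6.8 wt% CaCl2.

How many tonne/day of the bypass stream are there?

All 1290×0.054 = 69.66 tonne/day of CaCl2 reaches S8, so S8 = 69.66/0.068 = 1024.4 tonne/day and vapour = 265.59 tonne/day.
The evaporator receives (1−α)·1290 of feed at 0.946 water and removes 0.423 of that water:
0.423×0.946×(1−α)×1290 = 265.59
(1−α) = 265.59/516.2 = 0.5145;  α = 0.4855.
Bypass flow = 0.4855×1290 = 626.29 tonne/day.

626.3 tonne/day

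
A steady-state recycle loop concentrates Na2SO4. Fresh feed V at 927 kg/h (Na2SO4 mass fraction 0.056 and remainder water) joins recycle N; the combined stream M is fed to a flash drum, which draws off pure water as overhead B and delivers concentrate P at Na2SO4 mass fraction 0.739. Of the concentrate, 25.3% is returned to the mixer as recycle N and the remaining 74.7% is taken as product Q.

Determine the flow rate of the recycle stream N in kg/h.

Overall Na2SO4 balance (none leaves overhead): Na2SO4 in fresh feed = Na2SO4 in product, i.e. 927×0.056 = (1−0.253)·P·0.739.
P = 51.912/(0.739×0.747) = 94.038 kg/h.
Recycle N = 0.253×94.038 = 23.792 kg/h.

23.79 kg/h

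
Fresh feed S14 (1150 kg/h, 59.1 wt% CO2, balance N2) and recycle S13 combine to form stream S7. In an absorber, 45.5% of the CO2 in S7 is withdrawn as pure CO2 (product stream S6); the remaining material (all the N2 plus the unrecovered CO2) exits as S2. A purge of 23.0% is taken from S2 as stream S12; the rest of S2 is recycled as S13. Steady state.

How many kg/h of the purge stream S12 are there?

N2 enters only via S14 and leaves only via the purge: 1150×0.409 = 0.230×(N2 in S2), and the absorber passes all N2, so N2 in S7 = N2 in S2 = 2045 kg/h.
CO2 in S7: m_A = 1150×0.591 + (1−0.230)·(1−0.455)·m_A, so m_A = 679.65/0.5804 = 1171.1 kg/h.
S2 = (1−0.455)×1171.1 + 2045 = 2683.3 kg/h.
Purge S12 = 0.230×2683.3 = 617.15 kg/h.

617.1 kg/h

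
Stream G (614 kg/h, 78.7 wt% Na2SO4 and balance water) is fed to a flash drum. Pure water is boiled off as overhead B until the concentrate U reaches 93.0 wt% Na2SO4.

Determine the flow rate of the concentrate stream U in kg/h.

519.6 kg/h

Na2SO4 is conserved: 614×0.787 = 483.22 kg/h all reports to the concentrate.
Concentrate = 483.22/(target fraction) = 519.59 kg/h.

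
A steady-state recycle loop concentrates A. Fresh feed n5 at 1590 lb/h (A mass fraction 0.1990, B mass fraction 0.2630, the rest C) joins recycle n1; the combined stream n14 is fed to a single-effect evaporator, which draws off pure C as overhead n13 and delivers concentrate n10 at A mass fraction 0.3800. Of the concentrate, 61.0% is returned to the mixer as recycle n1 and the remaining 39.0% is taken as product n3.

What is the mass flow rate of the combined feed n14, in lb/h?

2892 lb/h

Overall A balance (none leaves overhead): A in fresh feed = A in product, i.e. 1590×0.199 = (1−0.610)·n10·0.380.
n10 = 316.41/(0.380×0.390) = 2135 lb/h.
Recycle n1 = 0.610×2135 = 1302.4 lb/h.
Combined feed n14 = 1590 + 1302.4 = 2892.4 lb/h.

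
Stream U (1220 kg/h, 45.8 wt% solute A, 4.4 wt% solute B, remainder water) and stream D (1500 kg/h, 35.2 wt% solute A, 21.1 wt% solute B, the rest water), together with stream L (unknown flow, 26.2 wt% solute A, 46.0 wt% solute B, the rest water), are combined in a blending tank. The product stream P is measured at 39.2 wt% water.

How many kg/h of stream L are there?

1726 kg/h

Let L be the unknown flow. Total out = 2720 + L.
water balance: 1263.1 + 0.278·L = 0.392·(2720 + L)
(0.278 − 0.392)·L = 0.392×2720 − 1263.1 = -196.82
L = -196.82 / -0.114 = 1726.5 kg/h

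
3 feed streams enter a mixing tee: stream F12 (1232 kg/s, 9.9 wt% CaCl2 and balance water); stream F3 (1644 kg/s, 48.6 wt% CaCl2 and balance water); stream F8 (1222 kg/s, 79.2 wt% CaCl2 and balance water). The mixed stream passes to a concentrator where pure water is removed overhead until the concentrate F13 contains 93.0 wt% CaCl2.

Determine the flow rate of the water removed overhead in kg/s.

2067 kg/s

CaCl2 entering = 1232×0.099 + 1644×0.486 + 1222×0.792 = 1888.8 kg/s.
All CaCl2 reports to F13, so F13 = 1888.8/0.930 = 2030.9 kg/s.
Total feed = 4098 kg/s; overhead = 4098 − 2030.9 = 2067.1 kg/s.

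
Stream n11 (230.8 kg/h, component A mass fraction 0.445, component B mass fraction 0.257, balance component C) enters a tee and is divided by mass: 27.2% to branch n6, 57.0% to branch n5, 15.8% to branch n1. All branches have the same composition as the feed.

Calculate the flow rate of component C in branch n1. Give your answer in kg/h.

Branch n1 total = 0.158×230.8 = 36.466 kg/h.
component C in n1 = 0.298×36.466 = 10.867 kg/h.

10.87 kg/h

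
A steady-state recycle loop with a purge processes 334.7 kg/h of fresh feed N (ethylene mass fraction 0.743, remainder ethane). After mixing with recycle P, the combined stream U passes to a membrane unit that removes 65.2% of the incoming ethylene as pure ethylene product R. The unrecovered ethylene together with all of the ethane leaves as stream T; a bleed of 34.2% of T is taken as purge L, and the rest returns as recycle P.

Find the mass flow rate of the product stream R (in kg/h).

210.3 kg/h

ethylene in U: m_A = 334.7×0.743 + (1−0.342)·(1−0.652)·m_A, so m_A = 248.68/0.7710 = 322.54 kg/h.
Product R = 0.652×322.54 = 210.29 kg/h.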